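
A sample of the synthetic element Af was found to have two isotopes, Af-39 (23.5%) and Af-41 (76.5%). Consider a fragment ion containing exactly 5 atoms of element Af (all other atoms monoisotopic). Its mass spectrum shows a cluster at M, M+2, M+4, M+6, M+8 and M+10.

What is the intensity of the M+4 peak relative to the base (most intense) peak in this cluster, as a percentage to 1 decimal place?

Binomial terms of (0.235 + 0.765)^5: M 0.0007, M+2 0.0117, M+4 0.0759, M+6 0.2472, M+8 0.4024, M+10 0.2620 → M+8 is the base peak.
P(M+8) = C(5,4) × 0.235^1 × 0.765^4 = 5 × 0.2350 × 0.3424883 = 0.402424 (base)
P(M+4) = C(5,2) × 0.235^3 × 0.765^2 = 10 × 0.01297787 × 0.585225 = 0.075950
Relative intensity = 0.075950 / 0.402424 × 100 = 18.9

18.9%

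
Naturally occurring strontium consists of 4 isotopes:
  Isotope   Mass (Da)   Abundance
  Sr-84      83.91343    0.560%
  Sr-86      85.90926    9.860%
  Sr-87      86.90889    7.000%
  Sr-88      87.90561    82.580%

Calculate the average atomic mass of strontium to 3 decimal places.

87.617 Da

Ar = Σ fᵢ·mᵢ = 0.00560 × 83.91343 + 0.09860 × 85.90926 + 0.07000 × 86.90889 + 0.82580 × 87.90561
= 0.469915 + 8.470653 + 6.083622 + 72.592453 = 87.616643 Da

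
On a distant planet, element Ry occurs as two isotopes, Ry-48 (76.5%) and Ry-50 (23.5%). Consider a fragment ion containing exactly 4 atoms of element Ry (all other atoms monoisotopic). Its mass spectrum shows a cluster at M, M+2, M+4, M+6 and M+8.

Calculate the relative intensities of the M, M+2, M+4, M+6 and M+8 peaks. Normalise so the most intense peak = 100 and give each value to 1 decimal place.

The 4 Ry atoms are independent, so intensities follow the terms of (0.765 + 0.235)^4.
P(M) = 0.765^4 = 0.342488
P(M+2) = 4 × 0.765^3 × 0.235^1 = 0.420835
P(M+4) = 6 × 0.765^2 × 0.235^2 = 0.193914
P(M+6) = 4 × 0.765^1 × 0.235^3 = 0.039712
P(M+8) = 0.235^4 = 0.003050
The M+2 peak is largest (0.420835); scaling to 100 gives 81.4 : 100.0 : 46.1 : 9.4 : 0.7.

81.4 : 100.0 : 46.1 : 9.4 : 0.7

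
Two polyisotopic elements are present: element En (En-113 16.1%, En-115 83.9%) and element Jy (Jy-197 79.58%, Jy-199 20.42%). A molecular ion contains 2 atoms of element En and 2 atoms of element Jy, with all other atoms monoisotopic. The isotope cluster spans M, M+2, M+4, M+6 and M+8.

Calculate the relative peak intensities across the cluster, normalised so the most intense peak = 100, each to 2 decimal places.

3.07 : 33.57 : 100.00 : 44.90 : 5.49

Element En pattern (n=2): 0.025921 : 0.270158 : 0.703921
Element Jy pattern (n=2): 0.63329764 : 0.32500472 : 0.04169764
Convolve the two distributions (both contribute in 2-u steps):
  M: 0.025921×0.63329764 = 0.016416
  M+2: 0.025921×0.32500472 + 0.270158×0.63329764 = 0.179515
  M+4: 0.025921×0.04169764 + 0.270158×0.32500472 + 0.703921×0.63329764 = 0.534675
  M+6: 0.270158×0.04169764 + 0.703921×0.32500472 = 0.240043
  M+8: 0.703921×0.04169764 = 0.029352
Scale to base peak (0.534675) = 100: 3.07 : 33.57 : 100.00 : 44.90 : 5.49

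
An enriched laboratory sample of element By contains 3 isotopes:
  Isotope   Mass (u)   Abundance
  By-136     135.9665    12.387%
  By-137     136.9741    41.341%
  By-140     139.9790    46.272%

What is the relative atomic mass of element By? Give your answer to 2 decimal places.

138.24 u

The abundance-weighted mean is 0.12387 × 135.9665 + 0.41341 × 136.9741 + 0.46272 × 139.9790
= 16.84217 + 56.62646 + 64.77108 = 138.23971 u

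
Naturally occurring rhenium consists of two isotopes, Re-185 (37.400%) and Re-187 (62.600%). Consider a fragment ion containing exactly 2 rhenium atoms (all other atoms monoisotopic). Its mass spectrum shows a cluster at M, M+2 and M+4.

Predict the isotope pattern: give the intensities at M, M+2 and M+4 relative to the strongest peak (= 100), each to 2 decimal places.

Each Re atom is independently Re-185 (p = 0.37400) or Re-187 (q = 0.62600); the cluster is the binomial expansion (p + q)^2.
P(M) = 0.37400^2 = 0.139876
P(M+2) = 2 × 0.37400^1 × 0.62600^1 = 0.468248
P(M+4) = 0.62600^2 = 0.391876
The M+2 peak is largest (0.468248); scaling to 100 gives 29.87 : 100.00 : 83.69.

29.87 : 100.00 : 83.69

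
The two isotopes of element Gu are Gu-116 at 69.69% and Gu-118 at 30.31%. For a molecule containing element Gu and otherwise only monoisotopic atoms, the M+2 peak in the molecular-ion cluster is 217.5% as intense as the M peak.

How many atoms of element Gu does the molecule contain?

5

The M+2/M ratio from n Gu atoms is n · q/p = n · 0.3031/0.6969.
n = 2.175 × 0.6969/0.3031 = 5.00 ≈ 5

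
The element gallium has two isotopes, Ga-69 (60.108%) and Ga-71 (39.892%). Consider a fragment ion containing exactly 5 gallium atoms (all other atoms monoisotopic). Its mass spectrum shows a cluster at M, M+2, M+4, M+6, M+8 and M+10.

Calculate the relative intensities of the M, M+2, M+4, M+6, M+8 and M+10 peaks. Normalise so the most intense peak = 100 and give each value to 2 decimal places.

22.70 : 75.34 : 100.00 : 66.37 : 22.02 : 2.92

Each Ga atom is independently Ga-69 (p = 0.60108) or Ga-71 (q = 0.39892); the cluster is the binomial expansion (p + q)^5.
P(M) = 0.60108^5 = 0.078462
P(M+2) = 5 × 0.60108^4 × 0.39892^1 = 0.260366
P(M+4) = 10 × 0.60108^3 × 0.39892^2 = 0.345596
P(M+6) = 10 × 0.60108^2 × 0.39892^3 = 0.229362
P(M+8) = 5 × 0.60108^1 × 0.39892^4 = 0.076111
P(M+10) = 0.39892^5 = 0.010103
The M+4 peak is largest (0.345596); scaling to 100 gives 22.70 : 75.34 : 100.00 : 66.37 : 22.02 : 2.92.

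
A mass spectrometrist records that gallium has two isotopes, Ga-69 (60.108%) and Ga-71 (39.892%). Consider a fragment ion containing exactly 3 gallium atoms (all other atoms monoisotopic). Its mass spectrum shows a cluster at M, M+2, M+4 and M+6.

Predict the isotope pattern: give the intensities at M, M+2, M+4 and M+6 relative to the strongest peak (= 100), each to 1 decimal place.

Expanding (0.60108 + 0.39892)^3:
P(M) = 0.60108^3 = 0.217169
P(M+2) = 3 × 0.60108^2 × 0.39892^1 = 0.432386
P(M+4) = 3 × 0.60108^1 × 0.39892^2 = 0.286963
P(M+6) = 0.39892^3 = 0.063483
The M+2 peak is largest (0.432386); scaling to 100 gives 50.2 : 100.0 : 66.4 : 14.7.

50.2 : 100.0 : 66.4 : 14.7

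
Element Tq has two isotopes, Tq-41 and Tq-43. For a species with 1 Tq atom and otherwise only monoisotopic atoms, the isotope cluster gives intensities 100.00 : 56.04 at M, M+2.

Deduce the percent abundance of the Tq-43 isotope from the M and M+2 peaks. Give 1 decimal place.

Write p for the Tq-41 fraction. I(M+2)/I(M) = [C(1,1)·p^0·(1−p)] / p^1 = 1·(1−p)/p = 56.04/100.00 = 0.5604
(1−p)/p = 0.5604/1 = 0.5604  ⇒  p = 1/(1 + 0.5604) = 0.6409
Tq-41: 64.1%, Tq-43: 35.9%.

35.9%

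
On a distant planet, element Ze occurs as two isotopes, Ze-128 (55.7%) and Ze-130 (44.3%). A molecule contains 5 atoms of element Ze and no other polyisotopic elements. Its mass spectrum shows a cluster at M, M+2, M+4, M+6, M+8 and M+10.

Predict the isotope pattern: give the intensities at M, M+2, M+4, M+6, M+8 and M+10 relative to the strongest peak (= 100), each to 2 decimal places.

Each Ze atom is independently Ze-128 (p = 0.557) or Ze-130 (q = 0.443); the cluster is the binomial expansion (p + q)^5.
P(M) = 0.557^5 = 0.053614
P(M+2) = 5 × 0.557^4 × 0.443^1 = 0.213204
P(M+4) = 10 × 0.557^3 × 0.443^2 = 0.339135
P(M+6) = 10 × 0.557^2 × 0.443^3 = 0.269725
P(M+8) = 5 × 0.557^1 × 0.443^4 = 0.107261
P(M+10) = 0.443^5 = 0.017062
The M+4 peak is largest (0.339135); scaling to 100 gives 15.81 : 62.87 : 100.00 : 79.53 : 31.63 : 5.03.

15.81 : 62.87 : 100.00 : 79.53 : 31.63 : 5.03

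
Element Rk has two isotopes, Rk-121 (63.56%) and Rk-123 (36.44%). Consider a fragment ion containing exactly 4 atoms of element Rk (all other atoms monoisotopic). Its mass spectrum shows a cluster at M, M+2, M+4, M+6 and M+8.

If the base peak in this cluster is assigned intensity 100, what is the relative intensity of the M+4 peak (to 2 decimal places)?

Binomial terms of (0.6356 + 0.3644)^4: M 0.1632, M+2 0.3743, M+4 0.3219, M+6 0.1230, M+8 0.0176 → M+2 is the base peak.
P(M+2) = C(4,1) × 0.6356^3 × 0.3644^1 = 4 × 0.25677437 × 0.3644 = 0.374274 (base)
P(M+4) = C(4,2) × 0.6356^2 × 0.3644^2 = 6 × 0.40398736 × 0.13278736 = 0.321866
Relative intensity = 0.321866 / 0.374274 × 100 = 86.00

86.00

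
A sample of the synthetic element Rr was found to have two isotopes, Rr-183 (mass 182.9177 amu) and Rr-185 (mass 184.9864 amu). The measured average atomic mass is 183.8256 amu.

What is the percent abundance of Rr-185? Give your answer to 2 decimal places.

With x = fraction of Rr-183 (so Rr-185 is 1 − x):
182.9177·x + 184.9864·(1 − x) = 183.8256
(182.9177 − 184.9864)·x = 183.8256 − 184.9864
x = -1.1608 / -2.0687 = 0.56113 → 56.11% Rr-183, 43.89% Rr-185.

43.89%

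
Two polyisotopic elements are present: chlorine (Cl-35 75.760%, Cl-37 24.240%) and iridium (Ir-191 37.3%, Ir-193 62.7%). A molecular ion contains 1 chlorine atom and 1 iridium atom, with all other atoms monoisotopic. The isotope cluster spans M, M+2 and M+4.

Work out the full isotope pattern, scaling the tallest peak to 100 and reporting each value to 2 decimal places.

49.98 : 100.00 : 26.88

Chlorine pattern (n=1): 0.7576 : 0.2424
Iridium pattern (n=1): 0.3730 : 0.6270
Convolve the two distributions (both contribute in 2-u steps):
  M: 0.7576×0.3730 = 0.282585
  M+2: 0.7576×0.6270 + 0.2424×0.3730 = 0.565430
  M+4: 0.2424×0.6270 = 0.151985
Scale to base peak (0.565430) = 100: 49.98 : 100.00 : 26.88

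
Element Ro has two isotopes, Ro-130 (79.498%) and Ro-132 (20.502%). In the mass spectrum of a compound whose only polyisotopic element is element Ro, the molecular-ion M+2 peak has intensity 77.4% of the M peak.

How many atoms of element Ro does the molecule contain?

3

The M+2/M ratio from n Ro atoms is n · q/p = n · 0.20502/0.79498.
n = 0.774 × 0.79498/0.20502 = 3.00 ≈ 3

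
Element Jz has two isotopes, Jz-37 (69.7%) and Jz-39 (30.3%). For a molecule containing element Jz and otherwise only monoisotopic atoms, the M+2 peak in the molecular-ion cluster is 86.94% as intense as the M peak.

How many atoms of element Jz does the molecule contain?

2

The M+2/M ratio from n Jz atoms is n · q/p = n · 0.303/0.697.
n = 0.8694 × 0.697/0.303 = 2.00 ≈ 2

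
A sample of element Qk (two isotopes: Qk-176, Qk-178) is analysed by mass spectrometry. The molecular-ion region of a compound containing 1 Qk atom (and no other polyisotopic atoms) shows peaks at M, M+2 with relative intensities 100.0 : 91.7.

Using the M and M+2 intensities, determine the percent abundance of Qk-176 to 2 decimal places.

If p is the fraction of Qk that is Qk-176, then I(M+2)/I(M) = [C(1,1)·p^0·(1−p)] / p^1 = 1·(1−p)/p = 91.7/100.0 = 0.9170
(1−p)/p = 0.9170/1 = 0.9170  ⇒  p = 1/(1 + 0.9170) = 0.5216
Qk-176: 52.16%, Qk-178: 47.84%.

52.16%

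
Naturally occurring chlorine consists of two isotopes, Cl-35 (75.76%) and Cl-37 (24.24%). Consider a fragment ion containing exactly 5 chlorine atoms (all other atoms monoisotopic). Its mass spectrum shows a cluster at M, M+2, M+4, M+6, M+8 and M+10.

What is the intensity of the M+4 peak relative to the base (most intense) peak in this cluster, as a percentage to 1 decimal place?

64.0%

Term probabilities: M 0.2496, M+2 0.3993, M+4 0.2555, M+6 0.0817, M+8 0.0131, M+10 0.0008. Base peak = M+2.
P(M+2) = C(5,1) × 0.7576^4 × 0.2424^1 = 5 × 0.32942751 × 0.2424 = 0.399266 (base)
P(M+4) = C(5,2) × 0.7576^3 × 0.2424^2 = 10 × 0.4348304 × 0.05875776 = 0.255497
Relative intensity = 0.255497 / 0.399266 × 100 = 64.0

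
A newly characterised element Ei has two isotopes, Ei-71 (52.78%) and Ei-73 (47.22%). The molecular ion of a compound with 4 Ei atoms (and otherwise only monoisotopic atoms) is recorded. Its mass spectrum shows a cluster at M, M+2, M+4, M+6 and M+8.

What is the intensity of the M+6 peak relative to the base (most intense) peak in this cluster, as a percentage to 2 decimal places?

Term probabilities: M 0.0776, M+2 0.2777, M+4 0.3727, M+6 0.2223, M+8 0.0497. Base peak = M+4.
P(M+4) = C(4,2) × 0.5278^2 × 0.4722^2 = 6 × 0.27857284 × 0.22297284 = 0.372685 (base)
P(M+6) = C(4,3) × 0.5278^1 × 0.4722^3 = 4 × 0.5278 × 0.10528778 = 0.222284
Relative intensity = 0.222284 / 0.372685 × 100 = 59.64

59.64%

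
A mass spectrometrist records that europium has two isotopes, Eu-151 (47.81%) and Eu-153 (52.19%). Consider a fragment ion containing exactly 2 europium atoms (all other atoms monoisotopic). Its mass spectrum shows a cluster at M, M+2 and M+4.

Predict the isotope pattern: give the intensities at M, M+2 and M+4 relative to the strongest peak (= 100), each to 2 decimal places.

45.80 : 100.00 : 54.58

Expanding (0.4781 + 0.5219)^2:
P(M) = 0.4781^2 = 0.228580
P(M+2) = 2 × 0.4781^1 × 0.5219^1 = 0.499041
P(M+4) = 0.5219^2 = 0.272380
The M+2 peak is largest (0.499041); scaling to 100 gives 45.80 : 100.00 : 54.58.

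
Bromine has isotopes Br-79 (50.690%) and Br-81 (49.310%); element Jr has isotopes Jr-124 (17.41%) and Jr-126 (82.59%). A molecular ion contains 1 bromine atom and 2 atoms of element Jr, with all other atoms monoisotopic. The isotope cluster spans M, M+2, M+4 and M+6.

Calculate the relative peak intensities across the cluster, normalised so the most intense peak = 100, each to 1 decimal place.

3.2 : 33.0 : 100.0 : 69.0

Bromine pattern (n=1): 0.5069 : 0.4931
Element Jr pattern (n=2): 0.03031081 : 0.28757838 : 0.68211081
Convolve the two distributions (both contribute in 2-u steps):
  M: 0.5069×0.03031081 = 0.015365
  M+2: 0.5069×0.28757838 + 0.4931×0.03031081 = 0.160720
  M+4: 0.5069×0.68211081 + 0.4931×0.28757838 = 0.487567
  M+6: 0.4931×0.68211081 = 0.336349
Scale to base peak (0.487567) = 100: 3.2 : 33.0 : 100.0 : 69.0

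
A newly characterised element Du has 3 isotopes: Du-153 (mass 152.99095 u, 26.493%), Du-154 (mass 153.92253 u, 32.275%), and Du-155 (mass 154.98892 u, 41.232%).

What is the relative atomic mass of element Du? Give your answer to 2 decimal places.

154.12 u

The abundance-weighted mean is 0.26493 × 152.99095 + 0.32275 × 153.92253 + 0.41232 × 154.98892
= 40.531892 + 49.678497 + 63.905031 = 154.115420 u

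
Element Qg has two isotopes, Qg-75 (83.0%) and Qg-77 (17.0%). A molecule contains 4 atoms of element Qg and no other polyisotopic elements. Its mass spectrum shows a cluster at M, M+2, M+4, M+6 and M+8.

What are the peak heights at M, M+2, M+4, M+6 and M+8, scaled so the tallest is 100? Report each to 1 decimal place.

Expanding (0.830 + 0.170)^4:
P(M) = 0.830^4 = 0.474583
P(M+2) = 4 × 0.830^3 × 0.170^1 = 0.388815
P(M+4) = 6 × 0.830^2 × 0.170^2 = 0.119455
P(M+6) = 4 × 0.830^1 × 0.170^3 = 0.016311
P(M+8) = 0.170^4 = 0.000835
The M peak is largest (0.474583); scaling to 100 gives 100.0 : 81.9 : 25.2 : 3.4 : 0.2.

100.0 : 81.9 : 25.2 : 3.4 : 0.2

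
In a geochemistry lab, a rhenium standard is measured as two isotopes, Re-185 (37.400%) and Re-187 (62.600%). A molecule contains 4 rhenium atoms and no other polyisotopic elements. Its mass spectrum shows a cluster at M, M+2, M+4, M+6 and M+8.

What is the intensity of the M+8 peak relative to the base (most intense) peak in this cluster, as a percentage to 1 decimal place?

Term probabilities: M 0.0196, M+2 0.1310, M+4 0.3289, M+6 0.3670, M+8 0.1536. Base peak = M+6.
P(M+6) = C(4,3) × 0.37400^1 × 0.62600^3 = 4 × 0.3740 × 0.24531438 = 0.366990 (base)
P(M+8) = C(4,4) × 0.37400^0 × 0.62600^4 = 1 × 1.0000 × 0.1535668 = 0.153567
Relative intensity = 0.153567 / 0.366990 × 100 = 41.8

41.8%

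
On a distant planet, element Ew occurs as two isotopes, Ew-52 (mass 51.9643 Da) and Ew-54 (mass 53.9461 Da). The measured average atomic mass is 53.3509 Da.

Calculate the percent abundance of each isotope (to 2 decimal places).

With x = fraction of Ew-52 (so Ew-54 is 1 − x):
51.9643·x + 53.9461·(1 − x) = 53.3509
(51.9643 − 53.9461)·x = 53.3509 − 53.9461
x = -0.5952 / -1.9818 = 0.30033 → 30.03% Ew-52, 69.97% Ew-54.

Ew-52: 30.03%, Ew-54: 69.97%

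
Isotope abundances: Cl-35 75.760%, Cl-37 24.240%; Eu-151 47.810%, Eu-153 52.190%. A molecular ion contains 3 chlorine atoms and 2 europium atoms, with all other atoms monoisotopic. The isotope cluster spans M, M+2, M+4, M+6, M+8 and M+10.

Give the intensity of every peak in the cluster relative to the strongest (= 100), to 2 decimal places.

27.82 : 87.45 : 100.00 : 51.39 : 12.17 : 1.09

Chlorine pattern (n=3): 0.4348304 : 0.41738208 : 0.13354464 : 0.01424288
Europium pattern (n=2): 0.22857961 : 0.49904078 : 0.27237961
Convolve the two distributions (both contribute in 2-u steps):
  M: 0.4348304×0.22857961 = 0.099393
  M+2: 0.4348304×0.49904078 + 0.41738208×0.22857961 = 0.312403
  M+4: 0.4348304×0.27237961 + 0.41738208×0.49904078 + 0.13354464×0.22857961 = 0.357255
  M+6: 0.41738208×0.27237961 + 0.13354464×0.49904078 + 0.01424288×0.22857961 = 0.183586
  M+8: 0.13354464×0.27237961 + 0.01424288×0.49904078 = 0.043483
  M+10: 0.01424288×0.27237961 = 0.003879
Scale to base peak (0.357255) = 100: 27.82 : 87.45 : 100.00 : 51.39 : 12.17 : 1.09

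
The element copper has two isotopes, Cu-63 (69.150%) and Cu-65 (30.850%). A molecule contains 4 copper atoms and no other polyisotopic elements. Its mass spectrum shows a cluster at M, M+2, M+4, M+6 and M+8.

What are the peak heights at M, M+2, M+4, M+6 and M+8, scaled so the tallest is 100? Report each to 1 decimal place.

56.0 : 100.0 : 66.9 : 19.9 : 2.2

Each Cu atom is independently Cu-63 (p = 0.69150) or Cu-65 (q = 0.30850); the cluster is the binomial expansion (p + q)^4.
P(M) = 0.69150^4 = 0.228649
P(M+2) = 4 × 0.69150^3 × 0.30850^1 = 0.408030
P(M+4) = 6 × 0.69150^2 × 0.30850^2 = 0.273052
P(M+6) = 4 × 0.69150^1 × 0.30850^3 = 0.081212
P(M+8) = 0.30850^4 = 0.009058
The M+2 peak is largest (0.408030); scaling to 100 gives 56.0 : 100.0 : 66.9 : 19.9 : 2.2.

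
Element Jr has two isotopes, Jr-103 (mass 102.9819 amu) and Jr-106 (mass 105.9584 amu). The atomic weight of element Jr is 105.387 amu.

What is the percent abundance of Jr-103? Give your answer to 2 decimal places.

19.20%

With x = fraction of Jr-103 (so Jr-106 is 1 − x):
102.9819·x + 105.9584·(1 − x) = 105.387
(102.9819 − 105.9584)·x = 105.387 − 105.9584
x = -0.5714 / -2.9765 = 0.19197 → 19.20% Jr-103, 80.80% Jr-106.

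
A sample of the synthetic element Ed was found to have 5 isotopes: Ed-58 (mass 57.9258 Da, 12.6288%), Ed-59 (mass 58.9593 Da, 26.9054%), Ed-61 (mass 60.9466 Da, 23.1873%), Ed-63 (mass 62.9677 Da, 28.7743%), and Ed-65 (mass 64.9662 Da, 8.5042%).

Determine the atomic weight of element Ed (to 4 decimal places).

60.9538 Da

The abundance-weighted mean is 0.126288 × 57.9258 + 0.269054 × 58.9593 + 0.231873 × 60.9466 + 0.287743 × 62.9677 + 0.085042 × 64.9662
= 7.31533 + 15.86324 + 14.13187 + 18.11851 + 5.52486 = 60.95381 Da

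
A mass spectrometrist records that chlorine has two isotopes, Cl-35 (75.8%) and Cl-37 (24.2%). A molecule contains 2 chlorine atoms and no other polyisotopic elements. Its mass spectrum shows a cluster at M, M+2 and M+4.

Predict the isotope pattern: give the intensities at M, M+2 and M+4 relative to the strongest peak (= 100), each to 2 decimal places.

The 2 Cl atoms are independent, so intensities follow the terms of (0.758 + 0.242)^2.
P(M) = 0.758^2 = 0.574564
P(M+2) = 2 × 0.758^1 × 0.242^1 = 0.366872
P(M+4) = 0.242^2 = 0.058564
The M peak is largest (0.574564); scaling to 100 gives 100.00 : 63.85 : 10.19.

100.00 : 63.85 : 10.19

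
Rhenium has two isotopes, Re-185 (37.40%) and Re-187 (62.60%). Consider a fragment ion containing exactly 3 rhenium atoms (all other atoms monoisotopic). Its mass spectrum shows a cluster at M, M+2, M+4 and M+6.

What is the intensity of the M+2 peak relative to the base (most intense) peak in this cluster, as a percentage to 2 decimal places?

59.74%

(0.3740 + 0.6260)^3 gives M 0.0523, M+2 0.2627, M+4 0.4397, M+6 0.2453; the largest is M+4.
P(M+4) = C(3,2) × 0.3740^1 × 0.6260^2 = 3 × 0.3740 × 0.391876 = 0.439685 (base)
P(M+2) = C(3,1) × 0.3740^2 × 0.6260^1 = 3 × 0.139876 × 0.6260 = 0.262687
Relative intensity = 0.262687 / 0.439685 × 100 = 59.74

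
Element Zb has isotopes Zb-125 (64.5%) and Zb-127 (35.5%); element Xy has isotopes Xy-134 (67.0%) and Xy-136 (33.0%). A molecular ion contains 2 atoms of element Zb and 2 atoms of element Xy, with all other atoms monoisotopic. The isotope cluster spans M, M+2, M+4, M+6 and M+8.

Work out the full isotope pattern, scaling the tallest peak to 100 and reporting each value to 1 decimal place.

47.9 : 100.0 : 78.1 : 27.1 : 3.5

Element Zb pattern (n=2): 0.416025 : 0.45795 : 0.126025
Element Xy pattern (n=2): 0.4489 : 0.4422 : 0.1089
Convolve the two distributions (both contribute in 2-u steps):
  M: 0.416025×0.4489 = 0.186754
  M+2: 0.416025×0.4422 + 0.45795×0.4489 = 0.389540
  M+4: 0.416025×0.1089 + 0.45795×0.4422 + 0.126025×0.4489 = 0.304383
  M+6: 0.45795×0.1089 + 0.126025×0.4422 = 0.105599
  M+8: 0.126025×0.1089 = 0.013724
Scale to base peak (0.389540) = 100: 47.9 : 100.0 : 78.1 : 27.1 : 3.5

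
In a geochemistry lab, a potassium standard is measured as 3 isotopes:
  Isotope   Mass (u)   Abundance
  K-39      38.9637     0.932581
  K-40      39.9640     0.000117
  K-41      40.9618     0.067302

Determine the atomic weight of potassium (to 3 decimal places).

Ar = Σ fᵢ·mᵢ = 0.932581 × 38.9637 + 0.000117 × 39.9640 + 0.067302 × 40.9618
= 36.33681 + 0.00468 + 2.75681 = 39.09830 u

39.098 u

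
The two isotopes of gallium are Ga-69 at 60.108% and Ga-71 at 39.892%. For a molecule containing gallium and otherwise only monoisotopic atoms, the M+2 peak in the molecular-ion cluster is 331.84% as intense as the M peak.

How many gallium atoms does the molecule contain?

5

The M+2/M ratio from n Ga atoms is n · q/p = n · 0.39892/0.60108.
n = 3.3184 × 0.60108/0.39892 = 5.00 ≈ 5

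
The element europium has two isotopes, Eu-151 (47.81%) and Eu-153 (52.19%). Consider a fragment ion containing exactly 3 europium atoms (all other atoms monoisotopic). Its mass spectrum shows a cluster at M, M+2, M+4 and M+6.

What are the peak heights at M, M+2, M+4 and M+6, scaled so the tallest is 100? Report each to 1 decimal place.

Each Eu atom is independently Eu-151 (p = 0.4781) or Eu-153 (q = 0.5219); the cluster is the binomial expansion (p + q)^3.
P(M) = 0.4781^3 = 0.109284
P(M+2) = 3 × 0.4781^2 × 0.5219^1 = 0.357887
P(M+4) = 3 × 0.4781^1 × 0.5219^2 = 0.390674
P(M+6) = 0.5219^3 = 0.142155
The M+4 peak is largest (0.390674); scaling to 100 gives 28.0 : 91.6 : 100.0 : 36.4.

28.0 : 91.6 : 100.0 : 36.4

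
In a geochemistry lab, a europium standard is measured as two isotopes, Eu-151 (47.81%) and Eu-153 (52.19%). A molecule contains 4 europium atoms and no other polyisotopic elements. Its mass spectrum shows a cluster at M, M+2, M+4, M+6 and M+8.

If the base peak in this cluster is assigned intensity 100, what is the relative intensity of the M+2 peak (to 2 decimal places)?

Term probabilities: M 0.0522, M+2 0.2281, M+4 0.3736, M+6 0.2719, M+8 0.0742. Base peak = M+4.
P(M+4) = C(4,2) × 0.4781^2 × 0.5219^2 = 6 × 0.22857961 × 0.27237961 = 0.373563 (base)
P(M+2) = C(4,1) × 0.4781^3 × 0.5219^1 = 4 × 0.10928391 × 0.5219 = 0.228141
Relative intensity = 0.228141 / 0.373563 × 100 = 61.07

61.07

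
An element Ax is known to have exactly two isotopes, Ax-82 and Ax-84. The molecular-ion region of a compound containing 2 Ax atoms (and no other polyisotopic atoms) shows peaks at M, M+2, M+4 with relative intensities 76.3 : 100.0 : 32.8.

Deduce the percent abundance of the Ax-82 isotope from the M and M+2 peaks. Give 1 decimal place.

60.4%

Write p for the Ax-82 fraction. I(M+2)/I(M) = [C(2,1)·p^1·(1−p)] / p^2 = 2·(1−p)/p = 100.0/76.3 = 1.3106
(1−p)/p = 1.3106/2 = 0.6553  ⇒  p = 1/(1 + 0.6553) = 0.6041
Ax-82: 60.4%, Ax-84: 39.6%.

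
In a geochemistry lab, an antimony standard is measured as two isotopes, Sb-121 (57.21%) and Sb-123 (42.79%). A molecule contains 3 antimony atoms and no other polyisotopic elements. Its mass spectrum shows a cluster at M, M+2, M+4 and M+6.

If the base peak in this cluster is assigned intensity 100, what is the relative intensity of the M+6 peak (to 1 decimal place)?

Binomial terms of (0.5721 + 0.4279)^3: M 0.1872, M+2 0.4202, M+4 0.3143, M+6 0.0783 → M+2 is the base peak.
P(M+2) = C(3,1) × 0.5721^2 × 0.4279^1 = 3 × 0.32729841 × 0.4279 = 0.420153 (base)
P(M+6) = C(3,3) × 0.5721^0 × 0.4279^3 = 1 × 1.0000 × 0.07834781 = 0.078348
Relative intensity = 0.078348 / 0.420153 × 100 = 18.6

18.6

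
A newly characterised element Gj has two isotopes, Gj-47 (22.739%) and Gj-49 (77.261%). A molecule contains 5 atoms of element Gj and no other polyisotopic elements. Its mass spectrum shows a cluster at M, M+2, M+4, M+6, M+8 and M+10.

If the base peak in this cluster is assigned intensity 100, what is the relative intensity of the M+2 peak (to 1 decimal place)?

2.5

Binomial terms of (0.22739 + 0.77261)^5: M 0.0006, M+2 0.0103, M+4 0.0702, M+6 0.2385, M+8 0.4051, M+10 0.2753 → M+8 is the base peak.
P(M+8) = C(5,4) × 0.22739^1 × 0.77261^4 = 5 × 0.22739 × 0.3563209 = 0.405119 (base)
P(M+2) = C(5,1) × 0.22739^4 × 0.77261^1 = 5 × 0.00267353 × 0.77261 = 0.010328
Relative intensity = 0.010328 / 0.405119 × 100 = 2.5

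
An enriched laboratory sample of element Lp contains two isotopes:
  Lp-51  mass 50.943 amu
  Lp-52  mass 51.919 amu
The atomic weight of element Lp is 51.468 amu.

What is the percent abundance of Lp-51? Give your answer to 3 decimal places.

46.209%

Let x be the fractional abundance of Lp-51; then Lp-52 has abundance 1 − x.
50.943·x + 51.919·(1 − x) = 51.468
(50.943 − 51.919)·x = 51.468 − 51.919
x = -0.451 / -0.976 = 0.46209 → 46.209% Lp-51, 53.791% Lp-52.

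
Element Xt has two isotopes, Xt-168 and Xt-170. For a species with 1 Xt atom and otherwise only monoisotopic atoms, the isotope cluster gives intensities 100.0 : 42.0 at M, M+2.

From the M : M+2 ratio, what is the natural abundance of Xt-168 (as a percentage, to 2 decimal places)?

70.42%

Let p = fractional abundance of Xt-168. I(M+2)/I(M) = [C(1,1)·p^0·(1−p)] / p^1 = 1·(1−p)/p = 42.0/100.0 = 0.4200
(1−p)/p = 0.4200/1 = 0.4200  ⇒  p = 1/(1 + 0.4200) = 0.7042
Xt-168: 70.42%, Xt-170: 29.58%.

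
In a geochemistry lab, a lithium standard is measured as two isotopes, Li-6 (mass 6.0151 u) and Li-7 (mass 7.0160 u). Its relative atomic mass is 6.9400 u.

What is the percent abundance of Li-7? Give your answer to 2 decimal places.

Let x be the fractional abundance of Li-6; then Li-7 has abundance 1 − x.
6.0151·x + 7.0160·(1 − x) = 6.9400
(6.0151 − 7.0160)·x = 6.9400 − 7.0160
x = -0.0760 / -1.0009 = 0.07593 → 7.59% Li-6, 92.41% Li-7.

92.41%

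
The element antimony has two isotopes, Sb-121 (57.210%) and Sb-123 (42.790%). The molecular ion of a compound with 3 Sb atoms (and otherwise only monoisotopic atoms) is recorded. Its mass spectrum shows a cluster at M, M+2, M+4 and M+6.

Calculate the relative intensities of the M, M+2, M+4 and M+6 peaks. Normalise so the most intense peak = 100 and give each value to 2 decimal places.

Expanding (0.57210 + 0.42790)^3:
P(M) = 0.57210^3 = 0.187247
P(M+2) = 3 × 0.57210^2 × 0.42790^1 = 0.420153
P(M+4) = 3 × 0.57210^1 × 0.42790^2 = 0.314252
P(M+6) = 0.42790^3 = 0.078348
The M+2 peak is largest (0.420153); scaling to 100 gives 44.57 : 100.00 : 74.79 : 18.65.

44.57 : 100.00 : 74.79 : 18.65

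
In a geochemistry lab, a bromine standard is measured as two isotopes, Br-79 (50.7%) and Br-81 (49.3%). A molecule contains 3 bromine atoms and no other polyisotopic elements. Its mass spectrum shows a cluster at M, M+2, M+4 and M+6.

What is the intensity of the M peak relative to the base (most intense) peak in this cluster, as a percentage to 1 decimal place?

Binomial terms of (0.507 + 0.493)^3: M 0.1303, M+2 0.3802, M+4 0.3697, M+6 0.1198 → M+2 is the base peak.
P(M+2) = C(3,1) × 0.507^2 × 0.493^1 = 3 × 0.257049 × 0.4930 = 0.380175 (base)
P(M) = C(3,0) × 0.507^3 × 0.493^0 = 1 × 0.13032384 × 1.0000 = 0.130324
Relative intensity = 0.130324 / 0.380175 × 100 = 34.3

34.3%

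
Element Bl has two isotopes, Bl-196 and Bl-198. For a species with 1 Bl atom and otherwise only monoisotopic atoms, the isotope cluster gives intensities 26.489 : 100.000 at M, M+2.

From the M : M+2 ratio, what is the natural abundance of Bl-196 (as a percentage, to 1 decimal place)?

Write p for the Bl-196 fraction. I(M+2)/I(M) = [C(1,1)·p^0·(1−p)] / p^1 = 1·(1−p)/p = 100.000/26.489 = 3.7752
(1−p)/p = 3.7752/1 = 3.7752  ⇒  p = 1/(1 + 3.7752) = 0.2094
Bl-196: 20.9%, Bl-198: 79.1%.

20.9%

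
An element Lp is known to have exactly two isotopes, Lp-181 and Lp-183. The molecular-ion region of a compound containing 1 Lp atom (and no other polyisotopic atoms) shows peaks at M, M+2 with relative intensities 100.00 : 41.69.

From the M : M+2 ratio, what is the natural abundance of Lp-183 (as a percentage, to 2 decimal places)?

Let p = fractional abundance of Lp-181. I(M+2)/I(M) = [C(1,1)·p^0·(1−p)] / p^1 = 1·(1−p)/p = 41.69/100.00 = 0.4169
(1−p)/p = 0.4169/1 = 0.4169  ⇒  p = 1/(1 + 0.4169) = 0.7058
Lp-181: 70.58%, Lp-183: 29.42%.

29.42%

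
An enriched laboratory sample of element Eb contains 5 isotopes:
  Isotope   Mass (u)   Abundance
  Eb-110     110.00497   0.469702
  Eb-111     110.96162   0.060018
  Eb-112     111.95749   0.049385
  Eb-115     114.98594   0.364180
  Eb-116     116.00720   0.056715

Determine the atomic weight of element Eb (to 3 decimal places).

The abundance-weighted mean is 0.469702 × 110.00497 + 0.060018 × 110.96162 + 0.049385 × 111.95749 + 0.364180 × 114.98594 + 0.056715 × 116.00720
= 51.669554 + 6.659695 + 5.529021 + 41.875580 + 6.579348 = 112.313198 u

112.313 u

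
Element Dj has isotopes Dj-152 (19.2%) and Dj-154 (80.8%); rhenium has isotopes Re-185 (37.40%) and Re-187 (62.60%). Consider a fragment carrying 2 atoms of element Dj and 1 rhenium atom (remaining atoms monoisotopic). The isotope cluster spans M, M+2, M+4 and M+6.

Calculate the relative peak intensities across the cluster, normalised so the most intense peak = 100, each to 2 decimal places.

Element Dj pattern (n=2): 0.036864 : 0.310272 : 0.652864
Rhenium pattern (n=1): 0.3740 : 0.6260
Convolve the two distributions (both contribute in 2-u steps):
  M: 0.036864×0.3740 = 0.013787
  M+2: 0.036864×0.6260 + 0.310272×0.3740 = 0.139119
  M+4: 0.310272×0.6260 + 0.652864×0.3740 = 0.438401
  M+6: 0.652864×0.6260 = 0.408693
Scale to base peak (0.438401) = 100: 3.14 : 31.73 : 100.00 : 93.22

3.14 : 31.73 : 100.00 : 93.22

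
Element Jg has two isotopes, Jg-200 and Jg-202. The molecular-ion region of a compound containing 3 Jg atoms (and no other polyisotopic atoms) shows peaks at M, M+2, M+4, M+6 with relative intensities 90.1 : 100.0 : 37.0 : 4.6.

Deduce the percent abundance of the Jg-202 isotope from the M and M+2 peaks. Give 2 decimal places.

27.01%

If p is the fraction of Jg that is Jg-200, then I(M+2)/I(M) = [C(3,1)·p^2·(1−p)] / p^3 = 3·(1−p)/p = 100.0/90.1 = 1.1099
(1−p)/p = 1.1099/3 = 0.3700  ⇒  p = 1/(1 + 0.3700) = 0.7299
Jg-200: 72.99%, Jg-202: 27.01%.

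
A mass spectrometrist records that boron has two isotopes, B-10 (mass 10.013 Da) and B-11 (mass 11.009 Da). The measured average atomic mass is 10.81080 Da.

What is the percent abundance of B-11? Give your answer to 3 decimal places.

Let x be the fractional abundance of B-10; then B-11 has abundance 1 − x.
10.013·x + 11.009·(1 − x) = 10.81080
(10.013 − 11.009)·x = 10.81080 − 11.009
x = -0.19820 / -0.996 = 0.19900 → 19.900% B-10, 80.100% B-11.

80.100%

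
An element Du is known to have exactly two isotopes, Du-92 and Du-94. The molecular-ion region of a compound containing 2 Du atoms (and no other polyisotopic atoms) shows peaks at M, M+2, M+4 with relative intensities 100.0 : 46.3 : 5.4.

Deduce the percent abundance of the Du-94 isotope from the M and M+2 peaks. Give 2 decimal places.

Let p = fractional abundance of Du-92. I(M+2)/I(M) = [C(2,1)·p^1·(1−p)] / p^2 = 2·(1−p)/p = 46.3/100.0 = 0.4630
(1−p)/p = 0.4630/2 = 0.2315  ⇒  p = 1/(1 + 0.2315) = 0.8120
Du-92: 81.20%, Du-94: 18.80%.

18.80%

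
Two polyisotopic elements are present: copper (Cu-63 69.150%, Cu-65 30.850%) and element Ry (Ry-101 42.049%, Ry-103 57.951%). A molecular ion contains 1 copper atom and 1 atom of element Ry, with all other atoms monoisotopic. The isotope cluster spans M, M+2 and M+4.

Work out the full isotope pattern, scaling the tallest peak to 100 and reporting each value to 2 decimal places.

Copper pattern (n=1): 0.6915 : 0.3085
Element Ry pattern (n=1): 0.42049 : 0.57951
Convolve the two distributions (both contribute in 2-u steps):
  M: 0.6915×0.42049 = 0.290769
  M+2: 0.6915×0.57951 + 0.3085×0.42049 = 0.530452
  M+4: 0.3085×0.57951 = 0.178779
Scale to base peak (0.530452) = 100: 54.82 : 100.00 : 33.70

54.82 : 100.00 : 33.70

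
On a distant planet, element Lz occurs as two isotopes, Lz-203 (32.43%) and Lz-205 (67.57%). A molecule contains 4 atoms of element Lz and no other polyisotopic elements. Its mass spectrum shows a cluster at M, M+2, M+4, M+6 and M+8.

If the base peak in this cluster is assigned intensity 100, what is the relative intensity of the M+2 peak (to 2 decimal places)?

(0.3243 + 0.6757)^4 gives M 0.0111, M+2 0.0922, M+4 0.2881, M+6 0.4002, M+8 0.2085; the largest is M+6.
P(M+6) = C(4,3) × 0.3243^1 × 0.6757^3 = 4 × 0.3243 × 0.30850468 = 0.400192 (base)
P(M+2) = C(4,1) × 0.3243^3 × 0.6757^1 = 4 × 0.03410679 × 0.6757 = 0.092184
Relative intensity = 0.092184 / 0.400192 × 100 = 23.03

23.03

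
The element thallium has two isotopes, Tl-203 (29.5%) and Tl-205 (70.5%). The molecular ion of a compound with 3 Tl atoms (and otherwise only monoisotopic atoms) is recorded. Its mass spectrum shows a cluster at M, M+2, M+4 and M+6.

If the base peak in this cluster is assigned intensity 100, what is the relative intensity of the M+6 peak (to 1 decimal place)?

79.7

Binomial terms of (0.295 + 0.705)^3: M 0.0257, M+2 0.1841, M+4 0.4399, M+6 0.3504 → M+4 is the base peak.
P(M+4) = C(3,2) × 0.295^1 × 0.705^2 = 3 × 0.2950 × 0.497025 = 0.439867 (base)
P(M+6) = C(3,3) × 0.295^0 × 0.705^3 = 1 × 1.0000 × 0.35040263 = 0.350403
Relative intensity = 0.350403 / 0.439867 × 100 = 79.7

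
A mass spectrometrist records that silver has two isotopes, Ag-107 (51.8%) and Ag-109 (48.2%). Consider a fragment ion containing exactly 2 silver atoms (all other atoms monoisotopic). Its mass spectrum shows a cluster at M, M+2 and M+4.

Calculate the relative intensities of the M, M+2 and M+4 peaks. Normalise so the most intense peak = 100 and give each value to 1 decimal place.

Expanding (0.518 + 0.482)^2:
P(M) = 0.518^2 = 0.268324
P(M+2) = 2 × 0.518^1 × 0.482^1 = 0.499352
P(M+4) = 0.482^2 = 0.232324
The M+2 peak is largest (0.499352); scaling to 100 gives 53.7 : 100.0 : 46.5.

53.7 : 100.0 : 46.5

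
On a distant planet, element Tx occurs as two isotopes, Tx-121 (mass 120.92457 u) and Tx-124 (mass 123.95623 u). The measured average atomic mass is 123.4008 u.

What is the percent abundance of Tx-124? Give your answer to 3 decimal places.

81.679%

Let x be the fractional abundance of Tx-121; then Tx-124 has abundance 1 − x.
120.92457·x + 123.95623·(1 − x) = 123.4008
(120.92457 − 123.95623)·x = 123.4008 − 123.95623
x = -0.55543 / -3.03166 = 0.18321 → 18.321% Tx-121, 81.679% Tx-124.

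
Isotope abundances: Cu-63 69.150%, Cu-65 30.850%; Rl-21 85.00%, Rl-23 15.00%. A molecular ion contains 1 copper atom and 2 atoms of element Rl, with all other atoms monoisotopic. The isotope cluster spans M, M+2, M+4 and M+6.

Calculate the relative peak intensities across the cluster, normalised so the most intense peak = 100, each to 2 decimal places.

Copper pattern (n=1): 0.6915 : 0.3085
Element Rl pattern (n=2): 0.7225 : 0.2550 : 0.0225
Convolve the two distributions (both contribute in 2-u steps):
  M: 0.6915×0.7225 = 0.499609
  M+2: 0.6915×0.2550 + 0.3085×0.7225 = 0.399224
  M+4: 0.6915×0.0225 + 0.3085×0.2550 = 0.094226
  M+6: 0.3085×0.0225 = 0.006941
Scale to base peak (0.499609) = 100: 100.00 : 79.91 : 18.86 : 1.39

100.00 : 79.91 : 18.86 : 1.39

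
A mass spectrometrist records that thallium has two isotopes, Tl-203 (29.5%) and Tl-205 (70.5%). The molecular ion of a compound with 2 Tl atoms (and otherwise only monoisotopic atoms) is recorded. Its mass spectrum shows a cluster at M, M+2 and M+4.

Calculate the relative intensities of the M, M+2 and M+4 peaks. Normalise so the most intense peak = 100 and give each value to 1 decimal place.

17.5 : 83.7 : 100.0

Each Tl atom is independently Tl-203 (p = 0.295) or Tl-205 (q = 0.705); the cluster is the binomial expansion (p + q)^2.
P(M) = 0.295^2 = 0.087025
P(M+2) = 2 × 0.295^1 × 0.705^1 = 0.415950
P(M+4) = 0.705^2 = 0.497025
The M+4 peak is largest (0.497025); scaling to 100 gives 17.5 : 83.7 : 100.0.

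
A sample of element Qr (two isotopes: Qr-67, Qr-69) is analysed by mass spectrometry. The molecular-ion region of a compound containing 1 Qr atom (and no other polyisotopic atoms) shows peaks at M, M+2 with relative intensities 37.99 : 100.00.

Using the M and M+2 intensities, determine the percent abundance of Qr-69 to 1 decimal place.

72.5%

If p is the fraction of Qr that is Qr-67, then I(M+2)/I(M) = [C(1,1)·p^0·(1−p)] / p^1 = 1·(1−p)/p = 100.00/37.99 = 2.6323
(1−p)/p = 2.6323/1 = 2.6323  ⇒  p = 1/(1 + 2.6323) = 0.2753
Qr-67: 27.5%, Qr-69: 72.5%.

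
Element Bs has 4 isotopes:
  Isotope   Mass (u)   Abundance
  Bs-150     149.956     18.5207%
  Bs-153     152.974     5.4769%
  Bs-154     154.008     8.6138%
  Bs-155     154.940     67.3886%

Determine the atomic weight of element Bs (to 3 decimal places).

153.829 u

Weight each isotope mass by its fractional abundance: 0.185207 × 149.956 + 0.054769 × 152.974 + 0.086138 × 154.008 + 0.673886 × 154.940
= 27.7729 + 8.3782 + 13.2659 + 104.4119 = 153.8289 u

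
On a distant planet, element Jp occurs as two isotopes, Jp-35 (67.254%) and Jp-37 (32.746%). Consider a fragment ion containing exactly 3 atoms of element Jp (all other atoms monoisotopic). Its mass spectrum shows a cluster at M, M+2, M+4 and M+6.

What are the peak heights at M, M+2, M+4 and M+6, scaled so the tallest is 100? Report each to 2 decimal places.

68.46 : 100.00 : 48.69 : 7.90

Expanding (0.67254 + 0.32746)^3:
P(M) = 0.67254^3 = 0.304197
P(M+2) = 3 × 0.67254^2 × 0.32746^1 = 0.444340
P(M+4) = 3 × 0.67254^1 × 0.32746^2 = 0.216349
P(M+6) = 0.32746^3 = 0.035114
The M+2 peak is largest (0.444340); scaling to 100 gives 68.46 : 100.00 : 48.69 : 7.90.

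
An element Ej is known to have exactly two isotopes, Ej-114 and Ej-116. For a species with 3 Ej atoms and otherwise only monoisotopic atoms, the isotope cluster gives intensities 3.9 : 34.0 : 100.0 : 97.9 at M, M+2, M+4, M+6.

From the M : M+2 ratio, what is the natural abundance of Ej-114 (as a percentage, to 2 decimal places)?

Write p for the Ej-114 fraction. I(M+2)/I(M) = [C(3,1)·p^2·(1−p)] / p^3 = 3·(1−p)/p = 34.0/3.9 = 8.7179
(1−p)/p = 8.7179/3 = 2.9060  ⇒  p = 1/(1 + 2.9060) = 0.2560
Ej-114: 25.60%, Ej-116: 74.40%.

25.60%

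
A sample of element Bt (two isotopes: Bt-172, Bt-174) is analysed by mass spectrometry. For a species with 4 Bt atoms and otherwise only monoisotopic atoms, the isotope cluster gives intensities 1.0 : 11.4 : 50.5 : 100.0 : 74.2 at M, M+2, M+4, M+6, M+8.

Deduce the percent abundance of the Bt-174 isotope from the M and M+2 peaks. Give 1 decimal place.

Let p = fractional abundance of Bt-172. I(M+2)/I(M) = [C(4,1)·p^3·(1−p)] / p^4 = 4·(1−p)/p = 11.4/1.0 = 11.4000
(1−p)/p = 11.4000/4 = 2.8500  ⇒  p = 1/(1 + 2.8500) = 0.2597
Bt-172: 26.0%, Bt-174: 74.0%.

74.0%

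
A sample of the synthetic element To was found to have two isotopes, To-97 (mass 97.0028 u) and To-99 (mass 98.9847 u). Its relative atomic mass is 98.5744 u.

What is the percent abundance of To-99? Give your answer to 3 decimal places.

Writing the weighted mean with unknown fraction x of To-97:
97.0028·x + 98.9847·(1 − x) = 98.5744
(97.0028 − 98.9847)·x = 98.5744 − 98.9847
x = -0.4103 / -1.9819 = 0.20702 → 20.702% To-97, 79.298% To-99.

79.298%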